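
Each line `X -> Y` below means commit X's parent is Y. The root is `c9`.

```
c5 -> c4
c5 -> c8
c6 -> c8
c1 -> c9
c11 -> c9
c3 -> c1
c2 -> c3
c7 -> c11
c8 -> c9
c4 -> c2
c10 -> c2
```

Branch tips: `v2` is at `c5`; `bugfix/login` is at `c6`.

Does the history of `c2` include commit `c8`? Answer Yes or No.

Ancestors of c2: {c1, c2, c3, c9}.
c8 is not in that set, so it is not an ancestor of c2.

No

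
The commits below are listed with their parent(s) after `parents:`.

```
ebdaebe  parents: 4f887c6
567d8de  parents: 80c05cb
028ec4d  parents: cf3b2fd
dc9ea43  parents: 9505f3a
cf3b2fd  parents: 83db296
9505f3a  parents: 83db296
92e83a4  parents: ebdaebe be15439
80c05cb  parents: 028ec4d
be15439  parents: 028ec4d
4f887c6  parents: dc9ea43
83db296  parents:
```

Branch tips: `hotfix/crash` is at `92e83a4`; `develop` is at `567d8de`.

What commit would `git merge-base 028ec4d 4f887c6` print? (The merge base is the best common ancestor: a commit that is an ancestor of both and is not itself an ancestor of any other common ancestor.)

Ancestors of 028ec4d: {028ec4d, 83db296, cf3b2fd}.
Ancestors of 4f887c6: {4f887c6, 83db296, 9505f3a, dc9ea43}.
Common ancestors: {83db296}.
The only common ancestor is 83db296, so it is the merge base.

83db296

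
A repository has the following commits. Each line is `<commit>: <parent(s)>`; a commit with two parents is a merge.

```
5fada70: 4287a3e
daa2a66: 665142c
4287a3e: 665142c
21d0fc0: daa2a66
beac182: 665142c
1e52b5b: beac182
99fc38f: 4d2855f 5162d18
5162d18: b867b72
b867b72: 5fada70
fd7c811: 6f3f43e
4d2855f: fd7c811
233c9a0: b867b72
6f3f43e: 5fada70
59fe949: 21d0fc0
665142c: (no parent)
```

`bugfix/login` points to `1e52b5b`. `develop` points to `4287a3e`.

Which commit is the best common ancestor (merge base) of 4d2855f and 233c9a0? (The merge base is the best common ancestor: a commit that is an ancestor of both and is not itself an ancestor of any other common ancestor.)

5fada70

Ancestors of 4d2855f: {4287a3e, 4d2855f, 5fada70, 665142c, 6f3f43e, fd7c811}.
Ancestors of 233c9a0: {233c9a0, 4287a3e, 5fada70, 665142c, b867b72}.
Common ancestors: {4287a3e, 5fada70, 665142c}.
Among these, 5fada70 is not an ancestor of any other common ancestor — it is the merge base.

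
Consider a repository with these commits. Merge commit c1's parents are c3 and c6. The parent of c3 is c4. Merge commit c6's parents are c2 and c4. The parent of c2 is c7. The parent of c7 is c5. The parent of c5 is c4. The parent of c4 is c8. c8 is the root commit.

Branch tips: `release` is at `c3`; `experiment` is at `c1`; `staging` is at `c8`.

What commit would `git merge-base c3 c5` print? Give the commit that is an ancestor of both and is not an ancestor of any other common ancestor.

c4

Ancestors of c3: {c3, c4, c8}.
Ancestors of c5: {c4, c5, c8}.
Common ancestors: {c4, c8}.
Among these, c4 is not an ancestor of any other common ancestor — it is the merge base.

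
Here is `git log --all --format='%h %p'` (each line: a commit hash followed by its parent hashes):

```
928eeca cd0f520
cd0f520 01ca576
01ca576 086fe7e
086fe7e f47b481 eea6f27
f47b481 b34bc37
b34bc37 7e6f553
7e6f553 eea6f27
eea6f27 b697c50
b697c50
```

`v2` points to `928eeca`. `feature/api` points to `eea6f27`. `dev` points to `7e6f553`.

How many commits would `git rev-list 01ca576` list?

7

Walking parent pointers from 01ca576: reachable set = {01ca576, 086fe7e, 7e6f553, b34bc37, b697c50, eea6f27, f47b481}.
That is 7 commits.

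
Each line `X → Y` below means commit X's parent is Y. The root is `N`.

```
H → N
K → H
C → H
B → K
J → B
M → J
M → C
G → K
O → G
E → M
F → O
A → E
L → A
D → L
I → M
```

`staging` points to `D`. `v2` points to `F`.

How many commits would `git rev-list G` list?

4

Walking parent pointers from G: reachable set = {G, H, K, N}.
That is 4 commits.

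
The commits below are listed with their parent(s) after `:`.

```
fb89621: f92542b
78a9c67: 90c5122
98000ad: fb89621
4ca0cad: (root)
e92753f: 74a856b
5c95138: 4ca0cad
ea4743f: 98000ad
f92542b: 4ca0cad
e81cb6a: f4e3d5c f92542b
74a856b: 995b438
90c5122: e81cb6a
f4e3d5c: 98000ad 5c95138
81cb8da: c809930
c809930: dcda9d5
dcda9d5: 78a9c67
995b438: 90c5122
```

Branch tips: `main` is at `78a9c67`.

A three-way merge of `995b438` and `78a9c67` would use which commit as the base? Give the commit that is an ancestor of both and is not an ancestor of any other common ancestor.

Ancestors of 995b438: {4ca0cad, 5c95138, 90c5122, 98000ad, 995b438, e81cb6a, f4e3d5c, f92542b, fb89621}.
Ancestors of 78a9c67: {4ca0cad, 5c95138, 78a9c67, 90c5122, 98000ad, e81cb6a, f4e3d5c, f92542b, fb89621}.
Common ancestors: {4ca0cad, 5c95138, 90c5122, 98000ad, e81cb6a, f4e3d5c, f92542b, fb89621}.
Among these, 90c5122 is not an ancestor of any other common ancestor — it is the merge base.

90c5122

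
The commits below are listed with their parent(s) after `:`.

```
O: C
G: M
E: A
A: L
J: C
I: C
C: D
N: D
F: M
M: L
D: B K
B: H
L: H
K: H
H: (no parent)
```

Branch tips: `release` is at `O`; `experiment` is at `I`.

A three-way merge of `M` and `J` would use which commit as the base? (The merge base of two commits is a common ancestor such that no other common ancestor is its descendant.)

H

Ancestors of M: {H, L, M}.
Ancestors of J: {B, C, D, H, J, K}.
Common ancestors: {H}.
The only common ancestor is H, so it is the merge base.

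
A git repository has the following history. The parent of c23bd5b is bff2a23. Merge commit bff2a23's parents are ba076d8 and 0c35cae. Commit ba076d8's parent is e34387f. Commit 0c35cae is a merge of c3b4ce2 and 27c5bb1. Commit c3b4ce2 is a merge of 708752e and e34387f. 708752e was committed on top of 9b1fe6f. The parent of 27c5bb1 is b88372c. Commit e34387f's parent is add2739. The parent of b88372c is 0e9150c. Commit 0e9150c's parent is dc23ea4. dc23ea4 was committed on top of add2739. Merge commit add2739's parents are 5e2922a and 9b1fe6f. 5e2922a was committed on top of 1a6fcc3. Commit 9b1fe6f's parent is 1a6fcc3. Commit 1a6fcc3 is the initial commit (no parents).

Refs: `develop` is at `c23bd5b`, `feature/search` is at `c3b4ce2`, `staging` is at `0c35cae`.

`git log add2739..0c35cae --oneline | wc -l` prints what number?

Reachable from 0c35cae: {0c35cae, 0e9150c, 1a6fcc3, 27c5bb1, 5e2922a, 708752e, 9b1fe6f, add2739, b88372c, c3b4ce2, dc23ea4, e34387f}.
Reachable from add2739: {1a6fcc3, 5e2922a, 9b1fe6f, add2739}.
In 0c35cae's history but not add2739's: {0c35cae, 0e9150c, 27c5bb1, 708752e, b88372c, c3b4ce2, dc23ea4, e34387f} — 8 commits.

8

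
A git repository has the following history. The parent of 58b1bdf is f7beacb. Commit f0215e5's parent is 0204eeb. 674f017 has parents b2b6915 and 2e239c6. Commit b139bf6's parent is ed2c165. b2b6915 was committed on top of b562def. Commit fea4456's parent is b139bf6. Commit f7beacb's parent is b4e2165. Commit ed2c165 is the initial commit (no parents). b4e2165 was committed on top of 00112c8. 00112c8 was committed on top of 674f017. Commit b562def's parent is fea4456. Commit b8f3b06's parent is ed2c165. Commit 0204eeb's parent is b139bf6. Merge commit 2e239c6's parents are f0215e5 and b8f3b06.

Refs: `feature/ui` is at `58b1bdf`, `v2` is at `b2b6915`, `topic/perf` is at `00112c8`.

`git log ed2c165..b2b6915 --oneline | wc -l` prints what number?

Reachable from b2b6915: {b139bf6, b2b6915, b562def, ed2c165, fea4456}.
Reachable from ed2c165: {ed2c165}.
In b2b6915's history but not ed2c165's: {b139bf6, b2b6915, b562def, fea4456} — 4 commits.

4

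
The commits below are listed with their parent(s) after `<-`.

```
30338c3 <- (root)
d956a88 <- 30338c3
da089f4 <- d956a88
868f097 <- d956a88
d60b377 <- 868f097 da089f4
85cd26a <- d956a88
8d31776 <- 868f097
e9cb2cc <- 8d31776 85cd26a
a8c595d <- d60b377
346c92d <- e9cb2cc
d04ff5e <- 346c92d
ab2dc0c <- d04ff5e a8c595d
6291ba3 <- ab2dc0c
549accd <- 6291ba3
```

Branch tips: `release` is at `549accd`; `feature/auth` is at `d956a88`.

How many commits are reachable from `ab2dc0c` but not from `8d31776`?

8

Reachable from ab2dc0c: {30338c3, 346c92d, 85cd26a, 868f097, 8d31776, a8c595d, ab2dc0c, d04ff5e, d60b377, d956a88, da089f4, e9cb2cc}.
Reachable from 8d31776: {30338c3, 868f097, 8d31776, d956a88}.
In ab2dc0c's history but not 8d31776's: {346c92d, 85cd26a, a8c595d, ab2dc0c, d04ff5e, d60b377, da089f4, e9cb2cc} — 8 commits.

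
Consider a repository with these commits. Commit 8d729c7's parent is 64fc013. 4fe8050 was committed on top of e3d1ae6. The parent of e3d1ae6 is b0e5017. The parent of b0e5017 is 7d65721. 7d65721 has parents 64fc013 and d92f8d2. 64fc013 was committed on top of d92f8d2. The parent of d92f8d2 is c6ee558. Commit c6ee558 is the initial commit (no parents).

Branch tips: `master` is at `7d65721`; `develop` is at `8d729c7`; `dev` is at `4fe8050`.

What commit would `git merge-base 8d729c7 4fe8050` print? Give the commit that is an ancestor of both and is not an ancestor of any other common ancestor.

64fc013

Ancestors of 8d729c7: {64fc013, 8d729c7, c6ee558, d92f8d2}.
Ancestors of 4fe8050: {4fe8050, 64fc013, 7d65721, b0e5017, c6ee558, d92f8d2, e3d1ae6}.
Common ancestors: {64fc013, c6ee558, d92f8d2}.
Among these, 64fc013 is not an ancestor of any other common ancestor — it is the merge base.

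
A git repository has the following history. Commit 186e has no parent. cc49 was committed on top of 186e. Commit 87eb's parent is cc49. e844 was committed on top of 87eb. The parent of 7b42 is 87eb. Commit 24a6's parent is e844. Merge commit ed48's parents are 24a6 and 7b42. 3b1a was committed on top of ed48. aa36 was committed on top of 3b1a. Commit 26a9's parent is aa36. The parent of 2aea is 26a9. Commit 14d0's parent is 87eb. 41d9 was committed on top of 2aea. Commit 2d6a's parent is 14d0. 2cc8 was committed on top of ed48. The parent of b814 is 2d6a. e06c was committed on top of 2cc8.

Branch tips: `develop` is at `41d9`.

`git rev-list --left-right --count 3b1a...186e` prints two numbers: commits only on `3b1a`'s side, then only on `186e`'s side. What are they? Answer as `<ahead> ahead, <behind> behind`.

Reachable from 3b1a: {186e, 24a6, 3b1a, 7b42, 87eb, cc49, e844, ed48}.
Reachable from 186e: {186e}.
Only in 3b1a's history (ahead): {24a6, 3b1a, 7b42, 87eb, cc49, e844, ed48} — 7.
Only in 186e's history (behind): {} — 0.

7 ahead, 0 behind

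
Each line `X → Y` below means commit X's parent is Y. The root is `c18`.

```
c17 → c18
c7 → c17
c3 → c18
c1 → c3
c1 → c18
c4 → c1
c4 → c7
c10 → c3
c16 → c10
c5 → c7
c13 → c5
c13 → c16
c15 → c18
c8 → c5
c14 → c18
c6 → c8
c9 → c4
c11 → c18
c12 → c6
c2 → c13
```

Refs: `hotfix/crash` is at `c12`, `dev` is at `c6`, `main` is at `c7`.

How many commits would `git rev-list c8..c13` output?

4

Reachable from c13: {c10, c13, c16, c17, c18, c3, c5, c7}.
Reachable from c8: {c17, c18, c5, c7, c8}.
In c13's history but not c8's: {c10, c13, c16, c3} — 4 commits.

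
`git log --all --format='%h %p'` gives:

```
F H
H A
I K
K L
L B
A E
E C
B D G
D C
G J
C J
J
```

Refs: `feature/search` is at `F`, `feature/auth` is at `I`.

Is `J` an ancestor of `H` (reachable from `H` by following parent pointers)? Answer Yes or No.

Yes

Ancestors of H (commits reachable by following parents): {A, C, E, H, J}.
J is in that set, so it is an ancestor of H.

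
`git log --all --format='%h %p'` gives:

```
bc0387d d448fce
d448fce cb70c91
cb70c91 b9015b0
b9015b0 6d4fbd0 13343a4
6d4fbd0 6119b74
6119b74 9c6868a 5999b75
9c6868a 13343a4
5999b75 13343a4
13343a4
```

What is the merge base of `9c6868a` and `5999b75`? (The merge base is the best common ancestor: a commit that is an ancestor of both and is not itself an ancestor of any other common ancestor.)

Ancestors of 9c6868a: {13343a4, 9c6868a}.
Ancestors of 5999b75: {13343a4, 5999b75}.
Common ancestors: {13343a4}.
The only common ancestor is 13343a4, so it is the merge base.

13343a4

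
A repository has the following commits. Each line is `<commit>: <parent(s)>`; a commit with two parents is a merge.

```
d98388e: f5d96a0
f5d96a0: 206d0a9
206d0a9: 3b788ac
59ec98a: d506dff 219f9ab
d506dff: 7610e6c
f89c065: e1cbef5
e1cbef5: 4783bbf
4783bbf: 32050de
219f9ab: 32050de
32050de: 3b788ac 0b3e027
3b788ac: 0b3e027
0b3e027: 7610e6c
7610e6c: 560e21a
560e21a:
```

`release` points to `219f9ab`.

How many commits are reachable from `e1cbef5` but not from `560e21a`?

Reachable from e1cbef5: {0b3e027, 32050de, 3b788ac, 4783bbf, 560e21a, 7610e6c, e1cbef5}.
Reachable from 560e21a: {560e21a}.
In e1cbef5's history but not 560e21a's: {0b3e027, 32050de, 3b788ac, 4783bbf, 7610e6c, e1cbef5} — 6 commits.

6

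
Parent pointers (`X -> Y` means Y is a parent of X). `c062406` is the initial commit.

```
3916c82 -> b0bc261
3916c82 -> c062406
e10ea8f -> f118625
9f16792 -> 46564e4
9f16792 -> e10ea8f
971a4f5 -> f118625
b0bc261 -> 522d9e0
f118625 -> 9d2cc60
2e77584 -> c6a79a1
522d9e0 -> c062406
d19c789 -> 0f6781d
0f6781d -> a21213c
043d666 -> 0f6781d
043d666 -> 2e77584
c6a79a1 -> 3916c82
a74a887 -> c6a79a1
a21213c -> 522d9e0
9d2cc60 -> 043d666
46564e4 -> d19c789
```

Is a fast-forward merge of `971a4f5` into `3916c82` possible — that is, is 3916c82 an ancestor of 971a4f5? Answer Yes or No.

Yes

A fast-forward from 3916c82 to 971a4f5 is possible iff 3916c82 is an ancestor of 971a4f5.
Ancestors of 971a4f5: {043d666, 0f6781d, 2e77584, 3916c82, 522d9e0, 971a4f5, 9d2cc60, a21213c, b0bc261, c062406, c6a79a1, f118625}.
3916c82 is among them, so fast-forward is possible.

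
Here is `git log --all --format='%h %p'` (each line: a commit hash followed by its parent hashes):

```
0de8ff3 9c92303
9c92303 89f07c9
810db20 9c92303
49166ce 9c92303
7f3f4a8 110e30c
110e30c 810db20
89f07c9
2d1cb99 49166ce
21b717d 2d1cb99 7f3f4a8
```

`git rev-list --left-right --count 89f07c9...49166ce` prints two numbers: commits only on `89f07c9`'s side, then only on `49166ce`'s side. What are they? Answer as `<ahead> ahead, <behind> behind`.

Reachable from 89f07c9: {89f07c9}.
Reachable from 49166ce: {49166ce, 89f07c9, 9c92303}.
Only in 89f07c9's history (ahead): {} — 0.
Only in 49166ce's history (behind): {49166ce, 9c92303} — 2.

0 ahead, 2 behind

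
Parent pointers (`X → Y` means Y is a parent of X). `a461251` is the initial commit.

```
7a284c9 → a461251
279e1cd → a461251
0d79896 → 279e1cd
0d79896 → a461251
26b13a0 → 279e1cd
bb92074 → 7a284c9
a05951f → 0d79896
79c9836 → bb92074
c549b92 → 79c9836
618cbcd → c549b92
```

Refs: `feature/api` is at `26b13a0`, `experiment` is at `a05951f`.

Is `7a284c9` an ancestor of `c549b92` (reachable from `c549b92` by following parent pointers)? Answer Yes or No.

Ancestors of c549b92 (commits reachable by following parents): {79c9836, 7a284c9, a461251, bb92074, c549b92}.
7a284c9 is in that set, so it is an ancestor of c549b92.

Yes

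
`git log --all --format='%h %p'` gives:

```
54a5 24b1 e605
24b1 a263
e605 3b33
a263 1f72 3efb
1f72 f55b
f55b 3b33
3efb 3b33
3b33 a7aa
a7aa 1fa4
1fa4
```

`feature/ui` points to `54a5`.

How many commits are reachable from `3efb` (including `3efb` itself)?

4

Walking parent pointers from 3efb: reachable set = {1fa4, 3b33, 3efb, a7aa}.
That is 4 commits.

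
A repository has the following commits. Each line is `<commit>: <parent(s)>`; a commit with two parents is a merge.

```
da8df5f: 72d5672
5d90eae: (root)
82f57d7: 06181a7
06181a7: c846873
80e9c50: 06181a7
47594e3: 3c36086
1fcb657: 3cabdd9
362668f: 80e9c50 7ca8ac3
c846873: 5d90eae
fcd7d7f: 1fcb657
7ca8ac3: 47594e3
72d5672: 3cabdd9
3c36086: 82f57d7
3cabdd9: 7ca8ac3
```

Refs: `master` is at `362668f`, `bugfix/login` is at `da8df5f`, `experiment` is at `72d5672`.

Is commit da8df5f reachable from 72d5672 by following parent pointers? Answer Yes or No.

No

Ancestors of 72d5672: {06181a7, 3c36086, 3cabdd9, 47594e3, 5d90eae, 72d5672, 7ca8ac3, 82f57d7, c846873}.
da8df5f is not in that set, so it is not an ancestor of 72d5672.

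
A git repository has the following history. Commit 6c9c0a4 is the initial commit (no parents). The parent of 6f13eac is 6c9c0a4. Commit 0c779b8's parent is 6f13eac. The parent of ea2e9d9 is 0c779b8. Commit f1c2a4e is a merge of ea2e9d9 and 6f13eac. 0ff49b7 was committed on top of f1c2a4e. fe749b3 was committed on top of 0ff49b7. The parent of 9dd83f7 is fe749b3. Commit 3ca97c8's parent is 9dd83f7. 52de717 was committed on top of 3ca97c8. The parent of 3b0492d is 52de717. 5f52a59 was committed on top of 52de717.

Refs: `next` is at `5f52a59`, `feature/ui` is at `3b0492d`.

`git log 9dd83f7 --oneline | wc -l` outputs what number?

8

Walking parent pointers from 9dd83f7: reachable set = {0c779b8, 0ff49b7, 6c9c0a4, 6f13eac, 9dd83f7, ea2e9d9, f1c2a4e, fe749b3}.
That is 8 commits.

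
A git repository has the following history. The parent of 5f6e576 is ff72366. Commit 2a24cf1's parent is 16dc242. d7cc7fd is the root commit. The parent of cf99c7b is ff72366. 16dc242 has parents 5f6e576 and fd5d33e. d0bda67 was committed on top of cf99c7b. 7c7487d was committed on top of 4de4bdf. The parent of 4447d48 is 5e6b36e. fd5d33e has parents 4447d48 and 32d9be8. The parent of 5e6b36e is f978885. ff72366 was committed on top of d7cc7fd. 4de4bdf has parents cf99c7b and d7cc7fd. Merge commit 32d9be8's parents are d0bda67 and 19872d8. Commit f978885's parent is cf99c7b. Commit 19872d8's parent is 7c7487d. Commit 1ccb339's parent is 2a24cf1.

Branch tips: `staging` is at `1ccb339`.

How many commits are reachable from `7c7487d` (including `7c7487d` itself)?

Walking parent pointers from 7c7487d: reachable set = {4de4bdf, 7c7487d, cf99c7b, d7cc7fd, ff72366}.
That is 5 commits.

5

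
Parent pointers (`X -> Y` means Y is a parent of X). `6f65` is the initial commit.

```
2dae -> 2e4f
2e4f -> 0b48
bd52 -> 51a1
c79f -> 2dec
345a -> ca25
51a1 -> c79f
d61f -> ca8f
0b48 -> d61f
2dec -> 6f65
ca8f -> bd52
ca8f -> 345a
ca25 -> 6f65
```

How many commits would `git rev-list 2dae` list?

Walking parent pointers from 2dae: reachable set = {0b48, 2dae, 2dec, 2e4f, 345a, 51a1, 6f65, bd52, c79f, ca25, ca8f, d61f}.
That is 12 commits.

12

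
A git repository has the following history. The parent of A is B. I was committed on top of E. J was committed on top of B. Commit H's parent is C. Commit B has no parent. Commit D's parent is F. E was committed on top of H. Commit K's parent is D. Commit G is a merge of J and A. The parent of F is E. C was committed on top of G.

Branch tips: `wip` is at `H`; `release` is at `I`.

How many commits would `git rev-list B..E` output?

6

Reachable from E: {A, B, C, E, G, H, J}.
Reachable from B: {B}.
In E's history but not B's: {A, C, E, G, H, J} — 6 commits.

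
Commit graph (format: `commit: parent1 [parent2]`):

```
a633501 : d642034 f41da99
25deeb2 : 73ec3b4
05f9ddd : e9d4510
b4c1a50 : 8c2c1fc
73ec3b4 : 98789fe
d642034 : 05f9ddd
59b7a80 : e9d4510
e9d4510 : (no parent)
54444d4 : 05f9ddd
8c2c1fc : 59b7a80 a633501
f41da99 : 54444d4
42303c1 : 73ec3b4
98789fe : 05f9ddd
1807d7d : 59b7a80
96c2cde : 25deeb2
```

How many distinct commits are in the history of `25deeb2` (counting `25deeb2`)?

5

Walking parent pointers from 25deeb2: reachable set = {05f9ddd, 25deeb2, 73ec3b4, 98789fe, e9d4510}.
That is 5 commits.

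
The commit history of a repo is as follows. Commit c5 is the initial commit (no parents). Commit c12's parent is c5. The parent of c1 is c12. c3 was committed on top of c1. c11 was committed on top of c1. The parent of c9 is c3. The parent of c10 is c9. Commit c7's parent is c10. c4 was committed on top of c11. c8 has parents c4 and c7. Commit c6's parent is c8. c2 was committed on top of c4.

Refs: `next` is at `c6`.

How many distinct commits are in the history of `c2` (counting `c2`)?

6

Walking parent pointers from c2: reachable set = {c1, c11, c12, c2, c4, c5}.
That is 6 commits.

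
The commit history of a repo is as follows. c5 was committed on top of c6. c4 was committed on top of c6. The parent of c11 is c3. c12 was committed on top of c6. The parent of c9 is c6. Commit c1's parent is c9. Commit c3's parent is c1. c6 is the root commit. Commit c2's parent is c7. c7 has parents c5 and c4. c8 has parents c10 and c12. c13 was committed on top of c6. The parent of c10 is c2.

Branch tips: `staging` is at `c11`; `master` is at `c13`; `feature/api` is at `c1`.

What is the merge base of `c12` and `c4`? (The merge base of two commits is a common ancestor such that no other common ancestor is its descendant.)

c6

Ancestors of c12: {c12, c6}.
Ancestors of c4: {c4, c6}.
Common ancestors: {c6}.
The only common ancestor is c6, so it is the merge base.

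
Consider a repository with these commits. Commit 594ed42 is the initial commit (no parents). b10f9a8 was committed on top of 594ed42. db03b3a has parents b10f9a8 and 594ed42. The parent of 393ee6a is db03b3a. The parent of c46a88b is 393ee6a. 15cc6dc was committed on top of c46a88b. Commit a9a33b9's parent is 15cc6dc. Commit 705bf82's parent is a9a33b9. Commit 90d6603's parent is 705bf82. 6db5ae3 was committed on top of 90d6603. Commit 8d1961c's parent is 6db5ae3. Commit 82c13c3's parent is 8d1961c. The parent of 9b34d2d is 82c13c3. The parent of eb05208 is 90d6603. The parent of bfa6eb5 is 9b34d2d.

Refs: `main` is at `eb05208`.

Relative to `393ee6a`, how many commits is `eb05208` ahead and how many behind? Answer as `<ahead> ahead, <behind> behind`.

6 ahead, 0 behind

Reachable from eb05208: {15cc6dc, 393ee6a, 594ed42, 705bf82, 90d6603, a9a33b9, b10f9a8, c46a88b, db03b3a, eb05208}.
Reachable from 393ee6a: {393ee6a, 594ed42, b10f9a8, db03b3a}.
Only in eb05208's history (ahead): {15cc6dc, 705bf82, 90d6603, a9a33b9, c46a88b, eb05208} — 6.
Only in 393ee6a's history (behind): {} — 0.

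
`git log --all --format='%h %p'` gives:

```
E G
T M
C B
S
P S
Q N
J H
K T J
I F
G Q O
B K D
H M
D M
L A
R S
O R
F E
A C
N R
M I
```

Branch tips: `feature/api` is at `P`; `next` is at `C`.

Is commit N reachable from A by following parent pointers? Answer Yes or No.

Ancestors of A (commits reachable by following parents): {A, B, C, D, E, F, G, H, I, J, K, M, N, O, Q, R, S, T}.
N is in that set, so it is an ancestor of A.

Yes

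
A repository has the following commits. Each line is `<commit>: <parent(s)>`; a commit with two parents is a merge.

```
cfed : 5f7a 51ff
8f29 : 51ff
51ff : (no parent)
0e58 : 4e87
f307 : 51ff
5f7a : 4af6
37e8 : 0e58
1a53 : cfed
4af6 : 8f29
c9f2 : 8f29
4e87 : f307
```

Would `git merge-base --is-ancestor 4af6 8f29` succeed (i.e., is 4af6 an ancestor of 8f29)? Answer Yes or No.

Ancestors of 8f29: {51ff, 8f29}.
4af6 is not in that set, so it is not an ancestor of 8f29.

No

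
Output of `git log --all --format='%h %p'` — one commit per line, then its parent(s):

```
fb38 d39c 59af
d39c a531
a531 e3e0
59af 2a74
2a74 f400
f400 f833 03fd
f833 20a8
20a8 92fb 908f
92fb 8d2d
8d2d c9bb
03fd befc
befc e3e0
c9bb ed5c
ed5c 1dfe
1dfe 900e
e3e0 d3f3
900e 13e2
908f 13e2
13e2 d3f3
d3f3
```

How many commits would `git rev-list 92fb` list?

8

Walking parent pointers from 92fb: reachable set = {13e2, 1dfe, 8d2d, 900e, 92fb, c9bb, d3f3, ed5c}.
That is 8 commits.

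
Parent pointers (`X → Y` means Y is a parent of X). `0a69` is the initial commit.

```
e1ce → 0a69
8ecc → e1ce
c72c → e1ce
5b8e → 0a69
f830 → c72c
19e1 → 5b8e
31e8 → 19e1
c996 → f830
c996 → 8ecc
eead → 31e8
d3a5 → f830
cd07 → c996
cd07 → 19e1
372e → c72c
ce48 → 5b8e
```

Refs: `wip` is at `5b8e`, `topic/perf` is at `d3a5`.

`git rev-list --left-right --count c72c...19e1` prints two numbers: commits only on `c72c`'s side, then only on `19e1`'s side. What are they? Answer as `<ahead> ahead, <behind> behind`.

2 ahead, 2 behind

Reachable from c72c: {0a69, c72c, e1ce}.
Reachable from 19e1: {0a69, 19e1, 5b8e}.
Only in c72c's history (ahead): {c72c, e1ce} — 2.
Only in 19e1's history (behind): {19e1, 5b8e} — 2.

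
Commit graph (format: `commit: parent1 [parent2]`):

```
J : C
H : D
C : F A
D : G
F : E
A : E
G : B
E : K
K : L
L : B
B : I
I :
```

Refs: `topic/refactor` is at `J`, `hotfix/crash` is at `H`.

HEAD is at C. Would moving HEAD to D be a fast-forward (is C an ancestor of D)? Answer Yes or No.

A fast-forward from C to D is possible iff C is an ancestor of D.
Ancestors of D: {B, D, G, I}.
C is not among them, so fast-forward is not possible.

No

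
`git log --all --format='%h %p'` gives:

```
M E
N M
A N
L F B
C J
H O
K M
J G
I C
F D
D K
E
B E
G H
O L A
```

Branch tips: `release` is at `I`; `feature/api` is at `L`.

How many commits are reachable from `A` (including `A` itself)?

Walking parent pointers from A: reachable set = {A, E, M, N}.
That is 4 commits.

4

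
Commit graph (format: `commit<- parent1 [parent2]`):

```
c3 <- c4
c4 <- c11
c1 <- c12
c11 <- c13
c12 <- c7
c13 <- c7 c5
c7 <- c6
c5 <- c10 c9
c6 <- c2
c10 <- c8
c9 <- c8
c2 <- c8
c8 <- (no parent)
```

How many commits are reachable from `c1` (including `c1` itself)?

6

Walking parent pointers from c1: reachable set = {c1, c12, c2, c6, c7, c8}.
That is 6 commits.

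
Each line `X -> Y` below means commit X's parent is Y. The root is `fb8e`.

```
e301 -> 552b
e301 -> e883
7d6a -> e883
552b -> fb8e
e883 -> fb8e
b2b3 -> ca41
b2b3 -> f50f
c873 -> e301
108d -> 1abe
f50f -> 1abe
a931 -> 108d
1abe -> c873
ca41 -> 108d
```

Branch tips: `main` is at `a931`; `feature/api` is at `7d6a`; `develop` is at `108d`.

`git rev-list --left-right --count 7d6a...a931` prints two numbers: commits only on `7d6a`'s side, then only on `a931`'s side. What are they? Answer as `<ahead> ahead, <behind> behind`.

1 ahead, 6 behind

Reachable from 7d6a: {7d6a, e883, fb8e}.
Reachable from a931: {108d, 1abe, 552b, a931, c873, e301, e883, fb8e}.
Only in 7d6a's history (ahead): {7d6a} — 1.
Only in a931's history (behind): {108d, 1abe, 552b, a931, c873, e301} — 6.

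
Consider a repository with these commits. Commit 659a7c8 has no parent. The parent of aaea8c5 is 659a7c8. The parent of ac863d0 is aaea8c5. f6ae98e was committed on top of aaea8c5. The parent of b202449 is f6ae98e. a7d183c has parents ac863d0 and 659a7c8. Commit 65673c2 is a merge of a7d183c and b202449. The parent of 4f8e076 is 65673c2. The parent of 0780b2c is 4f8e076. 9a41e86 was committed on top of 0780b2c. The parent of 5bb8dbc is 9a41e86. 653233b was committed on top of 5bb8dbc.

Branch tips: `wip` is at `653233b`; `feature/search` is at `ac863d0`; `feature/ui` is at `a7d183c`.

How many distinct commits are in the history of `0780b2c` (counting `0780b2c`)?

9

Walking parent pointers from 0780b2c: reachable set = {0780b2c, 4f8e076, 65673c2, 659a7c8, a7d183c, aaea8c5, ac863d0, b202449, f6ae98e}.
That is 9 commits.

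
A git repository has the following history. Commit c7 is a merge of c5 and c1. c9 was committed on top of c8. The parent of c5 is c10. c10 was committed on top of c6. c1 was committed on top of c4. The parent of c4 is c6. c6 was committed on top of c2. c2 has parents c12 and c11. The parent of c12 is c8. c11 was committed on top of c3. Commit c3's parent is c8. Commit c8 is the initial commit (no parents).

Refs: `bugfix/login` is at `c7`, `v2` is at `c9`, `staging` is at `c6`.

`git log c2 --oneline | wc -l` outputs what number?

Walking parent pointers from c2: reachable set = {c11, c12, c2, c3, c8}.
That is 5 commits.

5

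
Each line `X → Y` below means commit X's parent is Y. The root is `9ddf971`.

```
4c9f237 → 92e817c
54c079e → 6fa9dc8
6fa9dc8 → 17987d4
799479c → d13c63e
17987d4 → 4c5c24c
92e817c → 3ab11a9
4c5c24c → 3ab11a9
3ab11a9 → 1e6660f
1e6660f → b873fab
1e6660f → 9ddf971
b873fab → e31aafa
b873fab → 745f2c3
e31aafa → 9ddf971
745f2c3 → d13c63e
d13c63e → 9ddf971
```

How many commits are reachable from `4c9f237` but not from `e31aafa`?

7

Reachable from 4c9f237: {1e6660f, 3ab11a9, 4c9f237, 745f2c3, 92e817c, 9ddf971, b873fab, d13c63e, e31aafa}.
Reachable from e31aafa: {9ddf971, e31aafa}.
In 4c9f237's history but not e31aafa's: {1e6660f, 3ab11a9, 4c9f237, 745f2c3, 92e817c, b873fab, d13c63e} — 7 commits.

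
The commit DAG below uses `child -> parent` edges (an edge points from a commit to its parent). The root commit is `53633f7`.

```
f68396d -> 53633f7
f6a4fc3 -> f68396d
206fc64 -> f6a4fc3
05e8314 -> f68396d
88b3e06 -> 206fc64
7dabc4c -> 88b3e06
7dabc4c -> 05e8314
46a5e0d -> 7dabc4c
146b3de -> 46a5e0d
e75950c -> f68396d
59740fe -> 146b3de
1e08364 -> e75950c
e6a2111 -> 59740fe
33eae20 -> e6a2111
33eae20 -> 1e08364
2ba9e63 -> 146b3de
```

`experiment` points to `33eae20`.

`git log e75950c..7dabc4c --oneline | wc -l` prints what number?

5

Reachable from 7dabc4c: {05e8314, 206fc64, 53633f7, 7dabc4c, 88b3e06, f68396d, f6a4fc3}.
Reachable from e75950c: {53633f7, e75950c, f68396d}.
In 7dabc4c's history but not e75950c's: {05e8314, 206fc64, 7dabc4c, 88b3e06, f6a4fc3} — 5 commits.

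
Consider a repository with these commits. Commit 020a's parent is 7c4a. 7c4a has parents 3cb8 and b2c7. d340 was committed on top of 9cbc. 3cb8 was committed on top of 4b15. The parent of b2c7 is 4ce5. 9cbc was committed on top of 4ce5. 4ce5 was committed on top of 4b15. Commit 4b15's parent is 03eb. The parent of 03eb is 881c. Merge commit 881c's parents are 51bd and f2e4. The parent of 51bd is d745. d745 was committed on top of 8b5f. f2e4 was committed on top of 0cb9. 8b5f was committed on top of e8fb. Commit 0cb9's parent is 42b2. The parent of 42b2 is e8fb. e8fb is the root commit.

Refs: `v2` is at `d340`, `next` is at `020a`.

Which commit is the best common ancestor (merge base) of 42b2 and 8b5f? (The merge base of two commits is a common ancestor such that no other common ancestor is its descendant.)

e8fb

Ancestors of 42b2: {42b2, e8fb}.
Ancestors of 8b5f: {8b5f, e8fb}.
Common ancestors: {e8fb}.
The only common ancestor is e8fb, so it is the merge base.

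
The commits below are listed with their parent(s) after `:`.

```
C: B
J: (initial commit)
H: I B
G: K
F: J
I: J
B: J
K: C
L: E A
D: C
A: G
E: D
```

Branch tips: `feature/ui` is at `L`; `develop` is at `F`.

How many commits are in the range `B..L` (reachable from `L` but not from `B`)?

Reachable from L: {A, B, C, D, E, G, J, K, L}.
Reachable from B: {B, J}.
In L's history but not B's: {A, C, D, E, G, K, L} — 7 commits.

7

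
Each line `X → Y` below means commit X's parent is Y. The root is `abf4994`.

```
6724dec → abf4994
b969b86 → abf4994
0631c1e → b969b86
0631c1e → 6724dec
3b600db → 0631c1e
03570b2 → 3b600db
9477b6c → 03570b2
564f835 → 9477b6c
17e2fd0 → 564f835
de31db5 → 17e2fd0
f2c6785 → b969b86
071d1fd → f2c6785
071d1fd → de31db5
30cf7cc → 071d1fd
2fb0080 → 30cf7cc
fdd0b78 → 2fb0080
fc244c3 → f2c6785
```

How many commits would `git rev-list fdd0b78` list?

Walking parent pointers from fdd0b78: reachable set = {03570b2, 0631c1e, 071d1fd, 17e2fd0, 2fb0080, 30cf7cc, 3b600db, 564f835, 6724dec, 9477b6c, abf4994, b969b86, de31db5, f2c6785, fdd0b78}.
That is 15 commits.

15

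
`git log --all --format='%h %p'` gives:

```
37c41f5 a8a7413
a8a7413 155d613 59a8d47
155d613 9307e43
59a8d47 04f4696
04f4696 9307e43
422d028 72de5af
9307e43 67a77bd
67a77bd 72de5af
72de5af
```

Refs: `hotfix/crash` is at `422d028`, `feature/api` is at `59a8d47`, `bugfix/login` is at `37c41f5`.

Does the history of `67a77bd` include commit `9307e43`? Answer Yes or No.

Ancestors of 67a77bd: {67a77bd, 72de5af}.
9307e43 is not in that set, so it is not an ancestor of 67a77bd.

No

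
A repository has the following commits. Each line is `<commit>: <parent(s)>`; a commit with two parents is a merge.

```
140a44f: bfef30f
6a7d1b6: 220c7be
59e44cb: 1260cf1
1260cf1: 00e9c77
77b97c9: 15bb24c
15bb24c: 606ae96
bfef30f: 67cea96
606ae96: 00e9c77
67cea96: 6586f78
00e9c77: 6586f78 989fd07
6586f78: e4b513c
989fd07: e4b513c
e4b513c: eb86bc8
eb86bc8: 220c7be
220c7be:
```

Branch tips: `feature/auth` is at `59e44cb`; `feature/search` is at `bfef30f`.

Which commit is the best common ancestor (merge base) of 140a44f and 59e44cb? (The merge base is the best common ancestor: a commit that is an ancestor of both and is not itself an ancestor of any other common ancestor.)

6586f78

Ancestors of 140a44f: {140a44f, 220c7be, 6586f78, 67cea96, bfef30f, e4b513c, eb86bc8}.
Ancestors of 59e44cb: {00e9c77, 1260cf1, 220c7be, 59e44cb, 6586f78, 989fd07, e4b513c, eb86bc8}.
Common ancestors: {220c7be, 6586f78, e4b513c, eb86bc8}.
Among these, 6586f78 is not an ancestor of any other common ancestor — it is the merge base.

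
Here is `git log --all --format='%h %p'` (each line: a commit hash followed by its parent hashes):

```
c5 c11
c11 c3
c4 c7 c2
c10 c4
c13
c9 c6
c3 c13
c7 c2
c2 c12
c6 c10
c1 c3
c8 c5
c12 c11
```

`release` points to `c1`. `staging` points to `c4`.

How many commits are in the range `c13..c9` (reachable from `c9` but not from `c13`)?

Reachable from c9: {c10, c11, c12, c13, c2, c3, c4, c6, c7, c9}.
Reachable from c13: {c13}.
In c9's history but not c13's: {c10, c11, c12, c2, c3, c4, c6, c7, c9} — 9 commits.

9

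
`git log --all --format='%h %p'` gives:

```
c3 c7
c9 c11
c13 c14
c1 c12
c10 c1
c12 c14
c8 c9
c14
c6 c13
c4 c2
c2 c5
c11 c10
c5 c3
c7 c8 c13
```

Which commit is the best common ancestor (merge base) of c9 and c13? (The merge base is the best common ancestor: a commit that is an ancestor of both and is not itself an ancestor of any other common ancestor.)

Ancestors of c9: {c1, c10, c11, c12, c14, c9}.
Ancestors of c13: {c13, c14}.
Common ancestors: {c14}.
The only common ancestor is c14, so it is the merge base.

c14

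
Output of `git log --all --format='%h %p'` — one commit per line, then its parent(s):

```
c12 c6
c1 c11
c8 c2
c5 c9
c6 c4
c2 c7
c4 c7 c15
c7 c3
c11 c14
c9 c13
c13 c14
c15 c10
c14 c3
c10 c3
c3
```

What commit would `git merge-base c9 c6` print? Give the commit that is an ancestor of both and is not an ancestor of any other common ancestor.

c3

Ancestors of c9: {c13, c14, c3, c9}.
Ancestors of c6: {c10, c15, c3, c4, c6, c7}.
Common ancestors: {c3}.
The only common ancestor is c3, so it is the merge base.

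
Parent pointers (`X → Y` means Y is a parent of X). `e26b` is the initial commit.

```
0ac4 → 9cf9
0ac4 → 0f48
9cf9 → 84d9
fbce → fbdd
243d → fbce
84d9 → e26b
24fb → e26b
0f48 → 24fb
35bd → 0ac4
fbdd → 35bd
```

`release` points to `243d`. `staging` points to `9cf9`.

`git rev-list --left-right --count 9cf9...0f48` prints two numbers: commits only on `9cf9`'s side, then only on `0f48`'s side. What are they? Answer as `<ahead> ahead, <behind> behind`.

Reachable from 9cf9: {84d9, 9cf9, e26b}.
Reachable from 0f48: {0f48, 24fb, e26b}.
Only in 9cf9's history (ahead): {84d9, 9cf9} — 2.
Only in 0f48's history (behind): {0f48, 24fb} — 2.

2 ahead, 2 behind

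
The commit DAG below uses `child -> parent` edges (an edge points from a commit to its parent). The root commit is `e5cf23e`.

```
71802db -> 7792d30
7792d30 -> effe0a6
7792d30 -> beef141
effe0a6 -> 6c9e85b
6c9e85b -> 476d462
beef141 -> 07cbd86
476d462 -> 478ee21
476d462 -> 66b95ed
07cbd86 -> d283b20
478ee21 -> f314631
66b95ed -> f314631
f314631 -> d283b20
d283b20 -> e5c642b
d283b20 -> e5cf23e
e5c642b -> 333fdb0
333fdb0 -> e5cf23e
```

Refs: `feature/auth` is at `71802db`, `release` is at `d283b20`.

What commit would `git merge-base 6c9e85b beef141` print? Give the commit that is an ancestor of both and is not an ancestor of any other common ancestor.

d283b20

Ancestors of 6c9e85b: {333fdb0, 476d462, 478ee21, 66b95ed, 6c9e85b, d283b20, e5c642b, e5cf23e, f314631}.
Ancestors of beef141: {07cbd86, 333fdb0, beef141, d283b20, e5c642b, e5cf23e}.
Common ancestors: {333fdb0, d283b20, e5c642b, e5cf23e}.
Among these, d283b20 is not an ancestor of any other common ancestor — it is the merge base.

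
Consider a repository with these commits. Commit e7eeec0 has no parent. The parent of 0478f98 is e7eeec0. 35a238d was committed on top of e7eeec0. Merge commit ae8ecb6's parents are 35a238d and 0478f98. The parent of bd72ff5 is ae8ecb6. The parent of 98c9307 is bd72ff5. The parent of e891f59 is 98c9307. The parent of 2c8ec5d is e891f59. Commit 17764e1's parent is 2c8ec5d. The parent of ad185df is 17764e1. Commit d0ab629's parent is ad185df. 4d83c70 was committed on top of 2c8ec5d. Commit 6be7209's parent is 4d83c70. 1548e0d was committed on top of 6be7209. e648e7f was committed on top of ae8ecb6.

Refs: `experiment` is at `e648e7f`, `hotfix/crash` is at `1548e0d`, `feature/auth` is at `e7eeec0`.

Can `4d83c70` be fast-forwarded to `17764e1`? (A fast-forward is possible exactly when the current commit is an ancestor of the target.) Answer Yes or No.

No

A fast-forward from 4d83c70 to 17764e1 is possible iff 4d83c70 is an ancestor of 17764e1.
Ancestors of 17764e1: {0478f98, 17764e1, 2c8ec5d, 35a238d, 98c9307, ae8ecb6, bd72ff5, e7eeec0, e891f59}.
4d83c70 is not among them, so fast-forward is not possible.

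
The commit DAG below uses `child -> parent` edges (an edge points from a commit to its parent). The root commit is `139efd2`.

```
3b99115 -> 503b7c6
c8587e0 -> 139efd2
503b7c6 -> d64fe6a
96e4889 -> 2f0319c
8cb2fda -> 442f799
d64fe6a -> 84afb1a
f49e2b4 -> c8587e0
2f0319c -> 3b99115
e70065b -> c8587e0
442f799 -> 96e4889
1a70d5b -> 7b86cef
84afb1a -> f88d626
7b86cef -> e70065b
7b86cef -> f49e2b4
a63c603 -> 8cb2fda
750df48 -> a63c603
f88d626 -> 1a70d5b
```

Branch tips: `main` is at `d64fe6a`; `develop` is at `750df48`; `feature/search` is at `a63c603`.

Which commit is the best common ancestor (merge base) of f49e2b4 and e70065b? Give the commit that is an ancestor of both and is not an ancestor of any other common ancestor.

c8587e0

Ancestors of f49e2b4: {139efd2, c8587e0, f49e2b4}.
Ancestors of e70065b: {139efd2, c8587e0, e70065b}.
Common ancestors: {139efd2, c8587e0}.
Among these, c8587e0 is not an ancestor of any other common ancestor — it is the merge base.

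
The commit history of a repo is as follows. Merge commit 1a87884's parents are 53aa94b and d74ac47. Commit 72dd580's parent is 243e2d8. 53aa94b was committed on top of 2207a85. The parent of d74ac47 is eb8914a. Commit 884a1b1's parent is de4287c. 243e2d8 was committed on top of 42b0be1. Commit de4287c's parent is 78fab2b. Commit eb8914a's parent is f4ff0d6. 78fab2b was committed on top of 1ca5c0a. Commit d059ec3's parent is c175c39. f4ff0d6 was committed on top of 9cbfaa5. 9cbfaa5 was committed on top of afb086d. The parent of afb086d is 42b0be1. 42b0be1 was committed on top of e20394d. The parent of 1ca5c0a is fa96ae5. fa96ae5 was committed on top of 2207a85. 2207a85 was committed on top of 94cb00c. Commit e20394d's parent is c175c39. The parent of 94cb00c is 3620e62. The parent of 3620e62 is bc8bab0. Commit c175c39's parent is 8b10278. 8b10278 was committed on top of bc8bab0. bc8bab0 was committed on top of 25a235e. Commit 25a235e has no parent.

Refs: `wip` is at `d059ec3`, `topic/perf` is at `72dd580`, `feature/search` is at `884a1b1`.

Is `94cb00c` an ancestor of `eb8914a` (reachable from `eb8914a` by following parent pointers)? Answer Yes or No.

Ancestors of eb8914a: {25a235e, 42b0be1, 8b10278, 9cbfaa5, afb086d, bc8bab0, c175c39, e20394d, eb8914a, f4ff0d6}.
94cb00c is not in that set, so it is not an ancestor of eb8914a.

No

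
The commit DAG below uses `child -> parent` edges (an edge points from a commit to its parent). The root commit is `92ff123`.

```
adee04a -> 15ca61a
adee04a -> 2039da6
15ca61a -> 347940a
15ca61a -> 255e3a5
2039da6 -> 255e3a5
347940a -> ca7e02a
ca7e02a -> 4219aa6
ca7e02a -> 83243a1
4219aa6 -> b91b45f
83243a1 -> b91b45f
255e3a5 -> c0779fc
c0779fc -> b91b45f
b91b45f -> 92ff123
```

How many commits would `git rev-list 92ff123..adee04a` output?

Reachable from adee04a: {15ca61a, 2039da6, 255e3a5, 347940a, 4219aa6, 83243a1, 92ff123, adee04a, b91b45f, c0779fc, ca7e02a}.
Reachable from 92ff123: {92ff123}.
In adee04a's history but not 92ff123's: {15ca61a, 2039da6, 255e3a5, 347940a, 4219aa6, 83243a1, adee04a, b91b45f, c0779fc, ca7e02a} — 10 commits.

10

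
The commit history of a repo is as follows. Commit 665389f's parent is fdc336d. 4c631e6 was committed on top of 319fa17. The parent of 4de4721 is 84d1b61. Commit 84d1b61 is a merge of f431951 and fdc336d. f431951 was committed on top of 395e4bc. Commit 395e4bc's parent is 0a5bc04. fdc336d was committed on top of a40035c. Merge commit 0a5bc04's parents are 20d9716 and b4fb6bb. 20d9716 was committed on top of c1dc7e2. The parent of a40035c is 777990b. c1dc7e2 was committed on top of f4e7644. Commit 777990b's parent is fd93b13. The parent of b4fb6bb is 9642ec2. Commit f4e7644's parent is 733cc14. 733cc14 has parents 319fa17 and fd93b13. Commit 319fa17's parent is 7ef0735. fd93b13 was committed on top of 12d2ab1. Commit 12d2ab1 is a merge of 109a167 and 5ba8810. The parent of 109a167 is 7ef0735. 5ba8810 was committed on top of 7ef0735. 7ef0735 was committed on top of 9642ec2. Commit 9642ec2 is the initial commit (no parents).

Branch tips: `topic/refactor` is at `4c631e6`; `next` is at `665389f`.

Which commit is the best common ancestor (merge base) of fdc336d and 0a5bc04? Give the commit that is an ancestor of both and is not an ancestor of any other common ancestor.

Ancestors of fdc336d: {109a167, 12d2ab1, 5ba8810, 777990b, 7ef0735, 9642ec2, a40035c, fd93b13, fdc336d}.
Ancestors of 0a5bc04: {0a5bc04, 109a167, 12d2ab1, 20d9716, 319fa17, 5ba8810, 733cc14, 7ef0735, 9642ec2, b4fb6bb, c1dc7e2, f4e7644, fd93b13}.
Common ancestors: {109a167, 12d2ab1, 5ba8810, 7ef0735, 9642ec2, fd93b13}.
Among these, fd93b13 is not an ancestor of any other common ancestor — it is the merge base.

fd93b13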